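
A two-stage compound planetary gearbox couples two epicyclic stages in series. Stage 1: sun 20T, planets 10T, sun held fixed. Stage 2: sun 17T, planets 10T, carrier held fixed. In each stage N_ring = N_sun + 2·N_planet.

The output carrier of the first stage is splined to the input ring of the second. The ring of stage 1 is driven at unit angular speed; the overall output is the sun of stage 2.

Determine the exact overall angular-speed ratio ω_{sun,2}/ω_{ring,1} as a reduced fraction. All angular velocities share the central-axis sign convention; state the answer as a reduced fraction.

Stage 1: N_ring = 20 + 2·10 = 40
Stage 1: 20(ω_s−ω_c) = −40(ω_r−ω_c),  ω_s=0, ω_r=1
Stage 1: 20(0−ω_c) = −40(1−ω_c)  ⇒  60ω_c = 40  ⇒  ω_c = 2/3
  ⇒ ω_c¹/ω_r¹ = 2/3
Stage 2: N_ring = 17 + 2·10 = 37
Stage 2: 17(ω_s−ω_c) = −37(ω_r−ω_c),  ω_c=0, ω_r=1
Stage 2: ω_s = 0 − (37/17)(1−0) = -37/17
  ⇒ ω_s²/ω_r² = -37/17
Coupling ω_r² = ω_c¹ ⇒ overall = 2/3 × -37/17 = -74/51

-74/51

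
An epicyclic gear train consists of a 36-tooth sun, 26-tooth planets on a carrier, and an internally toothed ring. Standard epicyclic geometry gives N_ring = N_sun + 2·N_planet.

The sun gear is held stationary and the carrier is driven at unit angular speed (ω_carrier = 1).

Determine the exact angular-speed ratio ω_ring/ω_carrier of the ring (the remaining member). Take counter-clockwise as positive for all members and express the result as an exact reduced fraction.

N_ring = 36 + 2·26 = 88
36(ω_s−ω_c) = −88(ω_r−ω_c),  ω_s=0, ω_c=1
ω_r = 1 − (36/88)(0−1) = 31/22
ω_r/ω_c = 31/22

31/22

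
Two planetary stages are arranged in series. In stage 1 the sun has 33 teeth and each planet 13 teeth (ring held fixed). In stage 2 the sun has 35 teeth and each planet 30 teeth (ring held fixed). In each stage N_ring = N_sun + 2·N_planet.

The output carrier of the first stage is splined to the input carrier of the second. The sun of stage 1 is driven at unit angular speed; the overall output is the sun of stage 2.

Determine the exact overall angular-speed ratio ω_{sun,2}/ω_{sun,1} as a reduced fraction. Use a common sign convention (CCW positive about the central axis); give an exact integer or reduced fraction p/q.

Stage 1: N_ring = 33 + 2·13 = 59
Stage 1: 33(ω_s−ω_c) = −59(ω_r−ω_c),  ω_r=0, ω_s=1
Stage 1: 33(1−ω_c) = −59(0−ω_c)  ⇒  92ω_c = 33  ⇒  ω_c = 33/92
  ⇒ ω_c¹/ω_s¹ = 33/92
Stage 2: N_ring = 35 + 2·30 = 95
Stage 2: 35(ω_s−ω_c) = −95(ω_r−ω_c),  ω_r=0, ω_c=1
Stage 2: ω_s = 1 − (95/35)(0−1) = 26/7
  ⇒ ω_s²/ω_c² = 26/7
Coupling ω_c² = ω_c¹ ⇒ overall = 33/92 × 26/7 = 429/322

429/322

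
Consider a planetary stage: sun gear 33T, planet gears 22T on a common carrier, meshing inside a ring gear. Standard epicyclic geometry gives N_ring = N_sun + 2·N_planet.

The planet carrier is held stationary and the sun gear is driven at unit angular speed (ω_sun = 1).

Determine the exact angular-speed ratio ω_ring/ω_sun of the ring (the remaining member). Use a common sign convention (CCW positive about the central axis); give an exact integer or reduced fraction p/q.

N_ring = 33 + 2·22 = 77
33(ω_s−ω_c) = −77(ω_r−ω_c),  ω_c=0, ω_s=1
ω_r = 0 − (33/77)(1−0) = -3/7
ω_r/ω_s = -3/7

-3/7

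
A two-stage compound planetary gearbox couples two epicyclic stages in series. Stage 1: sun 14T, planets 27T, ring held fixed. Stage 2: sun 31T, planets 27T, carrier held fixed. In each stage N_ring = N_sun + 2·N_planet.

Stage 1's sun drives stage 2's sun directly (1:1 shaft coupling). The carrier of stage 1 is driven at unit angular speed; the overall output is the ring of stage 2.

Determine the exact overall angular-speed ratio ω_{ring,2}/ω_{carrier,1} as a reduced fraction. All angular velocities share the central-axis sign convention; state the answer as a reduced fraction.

Stage 1: N_ring = 14 + 2·27 = 68
Stage 1: 14(ω_s−ω_c) = −68(ω_r−ω_c),  ω_r=0, ω_c=1
Stage 1: ω_s = 1 − (68/14)(0−1) = 41/7
  ⇒ ω_s¹/ω_c¹ = 41/7
Stage 2: N_ring = 31 + 2·27 = 85
Stage 2: 31(ω_s−ω_c) = −85(ω_r−ω_c),  ω_c=0, ω_s=1
Stage 2: ω_r = 0 − (31/85)(1−0) = -31/85
  ⇒ ω_r²/ω_s² = -31/85
Coupling ω_s² = ω_s¹ ⇒ overall = 41/7 × -31/85 = -1271/595

-1271/595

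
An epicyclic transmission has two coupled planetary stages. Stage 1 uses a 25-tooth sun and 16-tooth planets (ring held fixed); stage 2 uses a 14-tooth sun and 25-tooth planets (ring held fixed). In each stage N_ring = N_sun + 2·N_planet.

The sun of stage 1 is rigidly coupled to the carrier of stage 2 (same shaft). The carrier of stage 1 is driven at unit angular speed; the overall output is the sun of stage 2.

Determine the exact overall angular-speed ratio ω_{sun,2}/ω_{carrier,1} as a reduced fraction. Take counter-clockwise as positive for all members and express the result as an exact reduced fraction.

3198/175

Stage 1: N_ring = 25 + 2·16 = 57
Stage 1: 25(ω_s−ω_c) = −57(ω_r−ω_c),  ω_r=0, ω_c=1
Stage 1: ω_s = 1 − (57/25)(0−1) = 82/25
  ⇒ ω_s¹/ω_c¹ = 82/25
Stage 2: N_ring = 14 + 2·25 = 64
Stage 2: 14(ω_s−ω_c) = −64(ω_r−ω_c),  ω_r=0, ω_c=1
Stage 2: ω_s = 1 − (64/14)(0−1) = 39/7
  ⇒ ω_s²/ω_c² = 39/7
Coupling ω_c² = ω_s¹ ⇒ overall = 82/25 × 39/7 = 3198/175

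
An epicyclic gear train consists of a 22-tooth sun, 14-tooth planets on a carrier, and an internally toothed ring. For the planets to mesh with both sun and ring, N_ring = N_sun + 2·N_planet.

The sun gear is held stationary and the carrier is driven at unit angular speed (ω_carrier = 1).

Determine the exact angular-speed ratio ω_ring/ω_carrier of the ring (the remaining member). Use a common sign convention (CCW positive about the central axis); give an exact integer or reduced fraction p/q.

N_ring = 22 + 2·14 = 50
22(ω_s−ω_c) = −50(ω_r−ω_c),  ω_s=0, ω_c=1
ω_r = 1 − (22/50)(0−1) = 36/25
ω_r/ω_c = 36/25

36/25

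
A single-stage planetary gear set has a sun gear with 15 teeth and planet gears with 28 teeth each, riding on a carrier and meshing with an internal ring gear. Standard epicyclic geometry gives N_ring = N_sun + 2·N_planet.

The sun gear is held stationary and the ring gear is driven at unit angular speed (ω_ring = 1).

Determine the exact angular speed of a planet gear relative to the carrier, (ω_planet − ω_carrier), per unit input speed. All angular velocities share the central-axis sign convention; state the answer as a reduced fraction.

N_ring = 15 + 2·28 = 71
15(ω_s−ω_c) = −71(ω_r−ω_c),  ω_s=0, ω_r=1
15(0−ω_c) = −71(1−ω_c)  ⇒  86ω_c = 71  ⇒  ω_c = 71/86
sun–planet: 15·(0−71/86) = −28·(ω_p−ω_c)  ⇒  ω_p−ω_c = −(15/28)·(-71/86) = 1065/2408

1065/2408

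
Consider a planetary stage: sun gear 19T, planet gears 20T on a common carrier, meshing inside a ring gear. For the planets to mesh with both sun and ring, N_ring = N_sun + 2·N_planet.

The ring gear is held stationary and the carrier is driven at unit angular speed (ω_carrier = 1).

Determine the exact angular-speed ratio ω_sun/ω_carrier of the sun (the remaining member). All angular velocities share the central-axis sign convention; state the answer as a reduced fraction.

78/19

N_ring = 19 + 2·20 = 59
19(ω_s−ω_c) = −59(ω_r−ω_c),  ω_r=0, ω_c=1
ω_s = 1 − (59/19)(0−1) = 78/19
ω_s/ω_c = 78/19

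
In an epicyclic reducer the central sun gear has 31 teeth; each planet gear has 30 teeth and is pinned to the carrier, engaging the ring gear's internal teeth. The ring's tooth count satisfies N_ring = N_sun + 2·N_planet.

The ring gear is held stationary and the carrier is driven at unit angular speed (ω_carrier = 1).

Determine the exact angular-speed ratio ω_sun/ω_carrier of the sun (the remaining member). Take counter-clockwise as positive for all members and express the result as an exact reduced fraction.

N_ring = 31 + 2·30 = 91
31(ω_s−ω_c) = −91(ω_r−ω_c),  ω_r=0, ω_c=1
ω_s = 1 − (91/31)(0−1) = 122/31
ω_s/ω_c = 122/31

122/31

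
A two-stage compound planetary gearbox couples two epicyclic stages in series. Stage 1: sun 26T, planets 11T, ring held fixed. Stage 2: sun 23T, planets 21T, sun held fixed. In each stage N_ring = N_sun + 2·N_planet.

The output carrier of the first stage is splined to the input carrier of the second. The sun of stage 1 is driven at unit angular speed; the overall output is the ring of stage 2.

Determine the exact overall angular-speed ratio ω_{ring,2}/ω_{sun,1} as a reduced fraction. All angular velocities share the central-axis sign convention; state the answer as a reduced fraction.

Stage 1: N_ring = 26 + 2·11 = 48
Stage 1: 26(ω_s−ω_c) = −48(ω_r−ω_c),  ω_r=0, ω_s=1
Stage 1: 26(1−ω_c) = −48(0−ω_c)  ⇒  74ω_c = 26  ⇒  ω_c = 13/37
  ⇒ ω_c¹/ω_s¹ = 13/37
Stage 2: N_ring = 23 + 2·21 = 65
Stage 2: 23(ω_s−ω_c) = −65(ω_r−ω_c),  ω_s=0, ω_c=1
Stage 2: ω_r = 1 − (23/65)(0−1) = 88/65
  ⇒ ω_r²/ω_c² = 88/65
Coupling ω_c² = ω_c¹ ⇒ overall = 13/37 × 88/65 = 88/185

88/185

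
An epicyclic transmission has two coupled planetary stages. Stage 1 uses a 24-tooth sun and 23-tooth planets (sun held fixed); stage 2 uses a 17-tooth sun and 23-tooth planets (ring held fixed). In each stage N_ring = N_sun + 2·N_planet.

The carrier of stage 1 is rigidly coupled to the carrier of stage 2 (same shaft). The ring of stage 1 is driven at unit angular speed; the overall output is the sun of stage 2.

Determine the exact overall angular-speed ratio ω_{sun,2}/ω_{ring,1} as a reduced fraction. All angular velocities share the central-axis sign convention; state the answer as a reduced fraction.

Stage 1: N_ring = 24 + 2·23 = 70
Stage 1: 24(ω_s−ω_c) = −70(ω_r−ω_c),  ω_s=0, ω_r=1
Stage 1: 24(0−ω_c) = −70(1−ω_c)  ⇒  94ω_c = 70  ⇒  ω_c = 35/47
  ⇒ ω_c¹/ω_r¹ = 35/47
Stage 2: N_ring = 17 + 2·23 = 63
Stage 2: 17(ω_s−ω_c) = −63(ω_r−ω_c),  ω_r=0, ω_c=1
Stage 2: ω_s = 1 − (63/17)(0−1) = 80/17
  ⇒ ω_s²/ω_c² = 80/17
Coupling ω_c² = ω_c¹ ⇒ overall = 35/47 × 80/17 = 2800/799

2800/799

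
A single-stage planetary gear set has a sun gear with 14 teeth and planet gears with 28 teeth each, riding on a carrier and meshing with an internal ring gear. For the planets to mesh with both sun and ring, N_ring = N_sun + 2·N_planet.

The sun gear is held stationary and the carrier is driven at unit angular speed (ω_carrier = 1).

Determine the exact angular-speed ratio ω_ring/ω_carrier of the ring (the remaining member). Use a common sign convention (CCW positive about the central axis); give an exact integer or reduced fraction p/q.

N_ring = 14 + 2·28 = 70
14(ω_s−ω_c) = −70(ω_r−ω_c),  ω_s=0, ω_c=1
ω_r = 1 − (14/70)(0−1) = 6/5
ω_r/ω_c = 6/5

6/5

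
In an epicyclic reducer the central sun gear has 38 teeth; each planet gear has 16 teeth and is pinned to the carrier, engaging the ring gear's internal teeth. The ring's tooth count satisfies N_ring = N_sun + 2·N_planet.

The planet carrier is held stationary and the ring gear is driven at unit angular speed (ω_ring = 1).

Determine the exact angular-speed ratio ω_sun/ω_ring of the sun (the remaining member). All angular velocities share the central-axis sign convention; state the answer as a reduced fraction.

-35/19

N_ring = 38 + 2·16 = 70
38(ω_s−ω_c) = −70(ω_r−ω_c),  ω_c=0, ω_r=1
ω_s = 0 − (70/38)(1−0) = -35/19
ω_s/ω_r = -35/19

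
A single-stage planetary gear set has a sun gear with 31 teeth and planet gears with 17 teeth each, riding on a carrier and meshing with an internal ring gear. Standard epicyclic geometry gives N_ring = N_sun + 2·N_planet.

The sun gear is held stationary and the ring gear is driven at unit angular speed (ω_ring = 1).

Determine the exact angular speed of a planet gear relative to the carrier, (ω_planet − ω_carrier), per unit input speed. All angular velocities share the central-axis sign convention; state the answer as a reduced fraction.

2015/1632

N_ring = 31 + 2·17 = 65
31(ω_s−ω_c) = −65(ω_r−ω_c),  ω_s=0, ω_r=1
31(0−ω_c) = −65(1−ω_c)  ⇒  96ω_c = 65  ⇒  ω_c = 65/96
sun–planet: 31·(0−65/96) = −17·(ω_p−ω_c)  ⇒  ω_p−ω_c = −(31/17)·(-65/96) = 2015/1632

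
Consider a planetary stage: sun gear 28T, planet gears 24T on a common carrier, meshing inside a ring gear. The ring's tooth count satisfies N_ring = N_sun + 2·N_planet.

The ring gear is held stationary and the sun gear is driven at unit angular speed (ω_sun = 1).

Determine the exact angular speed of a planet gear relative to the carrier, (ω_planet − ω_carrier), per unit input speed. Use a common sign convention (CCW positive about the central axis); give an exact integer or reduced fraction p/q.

N_ring = 28 + 2·24 = 76
28(ω_s−ω_c) = −76(ω_r−ω_c),  ω_r=0, ω_s=1
28(1−ω_c) = −76(0−ω_c)  ⇒  104ω_c = 28  ⇒  ω_c = 7/26
sun–planet: 28·(1−7/26) = −24·(ω_p−ω_c)  ⇒  ω_p−ω_c = −(28/24)·(19/26) = -133/156

-133/156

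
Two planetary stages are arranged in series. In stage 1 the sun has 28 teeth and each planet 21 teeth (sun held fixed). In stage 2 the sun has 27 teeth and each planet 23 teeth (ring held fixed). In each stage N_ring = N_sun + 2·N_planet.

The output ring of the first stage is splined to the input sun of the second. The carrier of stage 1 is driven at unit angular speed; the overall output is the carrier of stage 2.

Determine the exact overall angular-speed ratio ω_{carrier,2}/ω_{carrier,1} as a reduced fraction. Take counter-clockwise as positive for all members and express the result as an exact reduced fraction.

189/500

Stage 1: N_ring = 28 + 2·21 = 70
Stage 1: 28(ω_s−ω_c) = −70(ω_r−ω_c),  ω_s=0, ω_c=1
Stage 1: ω_r = 1 − (28/70)(0−1) = 7/5
  ⇒ ω_r¹/ω_c¹ = 7/5
Stage 2: N_ring = 27 + 2·23 = 73
Stage 2: 27(ω_s−ω_c) = −73(ω_r−ω_c),  ω_r=0, ω_s=1
Stage 2: 27(1−ω_c) = −73(0−ω_c)  ⇒  100ω_c = 27  ⇒  ω_c = 27/100
  ⇒ ω_c²/ω_s² = 27/100
Coupling ω_s² = ω_r¹ ⇒ overall = 7/5 × 27/100 = 189/500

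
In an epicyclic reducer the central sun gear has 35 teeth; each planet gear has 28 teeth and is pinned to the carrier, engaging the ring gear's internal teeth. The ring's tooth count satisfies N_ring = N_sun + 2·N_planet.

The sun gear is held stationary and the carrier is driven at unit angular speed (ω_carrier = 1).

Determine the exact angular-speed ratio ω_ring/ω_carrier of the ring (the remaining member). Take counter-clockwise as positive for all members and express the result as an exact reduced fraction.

N_ring = 35 + 2·28 = 91
35(ω_s−ω_c) = −91(ω_r−ω_c),  ω_s=0, ω_c=1
ω_r = 1 − (35/91)(0−1) = 18/13
ω_r/ω_c = 18/13

18/13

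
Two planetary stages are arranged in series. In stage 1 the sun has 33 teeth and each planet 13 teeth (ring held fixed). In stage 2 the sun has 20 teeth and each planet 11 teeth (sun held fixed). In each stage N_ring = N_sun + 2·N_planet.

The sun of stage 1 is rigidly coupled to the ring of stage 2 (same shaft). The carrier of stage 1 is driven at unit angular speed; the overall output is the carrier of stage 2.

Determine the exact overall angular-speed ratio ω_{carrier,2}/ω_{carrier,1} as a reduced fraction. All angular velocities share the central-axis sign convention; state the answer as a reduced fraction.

Stage 1: N_ring = 33 + 2·13 = 59
Stage 1: 33(ω_s−ω_c) = −59(ω_r−ω_c),  ω_r=0, ω_c=1
Stage 1: ω_s = 1 − (59/33)(0−1) = 92/33
  ⇒ ω_s¹/ω_c¹ = 92/33
Stage 2: N_ring = 20 + 2·11 = 42
Stage 2: 20(ω_s−ω_c) = −42(ω_r−ω_c),  ω_s=0, ω_r=1
Stage 2: 20(0−ω_c) = −42(1−ω_c)  ⇒  62ω_c = 42  ⇒  ω_c = 21/31
  ⇒ ω_c²/ω_r² = 21/31
Coupling ω_r² = ω_s¹ ⇒ overall = 92/33 × 21/31 = 644/341

644/341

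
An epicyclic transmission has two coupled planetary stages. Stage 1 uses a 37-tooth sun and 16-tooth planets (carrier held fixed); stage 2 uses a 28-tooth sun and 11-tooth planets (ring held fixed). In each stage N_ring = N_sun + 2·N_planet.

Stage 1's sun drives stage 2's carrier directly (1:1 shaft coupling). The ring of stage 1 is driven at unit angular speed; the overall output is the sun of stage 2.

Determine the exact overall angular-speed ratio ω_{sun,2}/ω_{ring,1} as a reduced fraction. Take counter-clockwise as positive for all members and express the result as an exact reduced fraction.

Stage 1: N_ring = 37 + 2·16 = 69
Stage 1: 37(ω_s−ω_c) = −69(ω_r−ω_c),  ω_c=0, ω_r=1
Stage 1: ω_s = 0 − (69/37)(1−0) = -69/37
  ⇒ ω_s¹/ω_r¹ = -69/37
Stage 2: N_ring = 28 + 2·11 = 50
Stage 2: 28(ω_s−ω_c) = −50(ω_r−ω_c),  ω_r=0, ω_c=1
Stage 2: ω_s = 1 − (50/28)(0−1) = 39/14
  ⇒ ω_s²/ω_c² = 39/14
Coupling ω_c² = ω_s¹ ⇒ overall = -69/37 × 39/14 = -2691/518

-2691/518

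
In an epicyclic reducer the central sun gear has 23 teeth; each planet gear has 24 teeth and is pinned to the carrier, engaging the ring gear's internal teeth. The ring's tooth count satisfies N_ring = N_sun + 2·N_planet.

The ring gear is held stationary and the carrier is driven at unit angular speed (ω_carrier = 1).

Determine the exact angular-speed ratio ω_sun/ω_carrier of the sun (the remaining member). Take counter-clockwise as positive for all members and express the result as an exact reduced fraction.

N_ring = 23 + 2·24 = 71
23(ω_s−ω_c) = −71(ω_r−ω_c),  ω_r=0, ω_c=1
ω_s = 1 − (71/23)(0−1) = 94/23
ω_s/ω_c = 94/23

94/23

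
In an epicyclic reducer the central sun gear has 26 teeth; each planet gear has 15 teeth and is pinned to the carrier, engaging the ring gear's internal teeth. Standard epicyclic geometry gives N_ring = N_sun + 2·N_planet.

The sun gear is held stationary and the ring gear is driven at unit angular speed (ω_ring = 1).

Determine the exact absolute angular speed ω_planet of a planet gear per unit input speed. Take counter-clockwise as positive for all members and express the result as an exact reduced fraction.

28/15

N_ring = 26 + 2·15 = 56
26(ω_s−ω_c) = −56(ω_r−ω_c),  ω_s=0, ω_r=1
26(0−ω_c) = −56(1−ω_c)  ⇒  82ω_c = 56  ⇒  ω_c = 28/41
sun–planet: 26·(0−28/41) = −15·(ω_p−ω_c)  ⇒  ω_p−ω_c = −(26/15)·(-28/41) = 728/615
ω_p = 28/41 + 728/615 = 28/15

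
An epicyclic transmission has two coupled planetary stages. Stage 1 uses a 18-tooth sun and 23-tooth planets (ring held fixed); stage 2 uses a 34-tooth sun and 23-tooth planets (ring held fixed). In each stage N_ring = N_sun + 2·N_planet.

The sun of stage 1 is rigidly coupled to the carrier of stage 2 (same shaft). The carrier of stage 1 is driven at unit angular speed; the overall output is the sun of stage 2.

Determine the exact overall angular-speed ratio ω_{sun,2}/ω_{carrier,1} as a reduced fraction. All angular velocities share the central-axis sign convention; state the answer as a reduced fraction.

779/51

Stage 1: N_ring = 18 + 2·23 = 64
Stage 1: 18(ω_s−ω_c) = −64(ω_r−ω_c),  ω_r=0, ω_c=1
Stage 1: ω_s = 1 − (64/18)(0−1) = 41/9
  ⇒ ω_s¹/ω_c¹ = 41/9
Stage 2: N_ring = 34 + 2·23 = 80
Stage 2: 34(ω_s−ω_c) = −80(ω_r−ω_c),  ω_r=0, ω_c=1
Stage 2: ω_s = 1 − (80/34)(0−1) = 57/17
  ⇒ ω_s²/ω_c² = 57/17
Coupling ω_c² = ω_s¹ ⇒ overall = 41/9 × 57/17 = 779/51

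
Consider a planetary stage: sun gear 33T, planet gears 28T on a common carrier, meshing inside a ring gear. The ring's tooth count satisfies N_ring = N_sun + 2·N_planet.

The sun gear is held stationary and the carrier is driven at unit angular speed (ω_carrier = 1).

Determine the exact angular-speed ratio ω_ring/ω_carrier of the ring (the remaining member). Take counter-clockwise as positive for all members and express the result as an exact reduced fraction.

N_ring = 33 + 2·28 = 89
33(ω_s−ω_c) = −89(ω_r−ω_c),  ω_s=0, ω_c=1
ω_r = 1 − (33/89)(0−1) = 122/89
ω_r/ω_c = 122/89

122/89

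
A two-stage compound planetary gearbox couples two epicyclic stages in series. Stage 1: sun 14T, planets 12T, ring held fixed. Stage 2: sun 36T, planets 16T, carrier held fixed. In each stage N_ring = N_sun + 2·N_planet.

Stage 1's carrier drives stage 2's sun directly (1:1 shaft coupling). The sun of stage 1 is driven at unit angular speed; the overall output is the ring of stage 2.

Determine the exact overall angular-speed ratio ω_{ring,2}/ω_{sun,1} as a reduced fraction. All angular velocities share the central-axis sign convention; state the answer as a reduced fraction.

Stage 1: N_ring = 14 + 2·12 = 38
Stage 1: 14(ω_s−ω_c) = −38(ω_r−ω_c),  ω_r=0, ω_s=1
Stage 1: 14(1−ω_c) = −38(0−ω_c)  ⇒  52ω_c = 14  ⇒  ω_c = 7/26
  ⇒ ω_c¹/ω_s¹ = 7/26
Stage 2: N_ring = 36 + 2·16 = 68
Stage 2: 36(ω_s−ω_c) = −68(ω_r−ω_c),  ω_c=0, ω_s=1
Stage 2: ω_r = 0 − (36/68)(1−0) = -9/17
  ⇒ ω_r²/ω_s² = -9/17
Coupling ω_s² = ω_c¹ ⇒ overall = 7/26 × -9/17 = -63/442

-63/442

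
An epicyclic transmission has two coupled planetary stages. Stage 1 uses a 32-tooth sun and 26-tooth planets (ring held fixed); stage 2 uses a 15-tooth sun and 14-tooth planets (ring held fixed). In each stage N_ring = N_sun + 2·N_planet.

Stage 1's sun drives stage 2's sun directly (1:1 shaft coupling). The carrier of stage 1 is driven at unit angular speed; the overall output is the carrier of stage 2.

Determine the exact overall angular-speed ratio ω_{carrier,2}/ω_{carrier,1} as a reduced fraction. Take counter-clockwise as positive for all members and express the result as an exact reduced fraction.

Stage 1: N_ring = 32 + 2·26 = 84
Stage 1: 32(ω_s−ω_c) = −84(ω_r−ω_c),  ω_r=0, ω_c=1
Stage 1: ω_s = 1 − (84/32)(0−1) = 29/8
  ⇒ ω_s¹/ω_c¹ = 29/8
Stage 2: N_ring = 15 + 2·14 = 43
Stage 2: 15(ω_s−ω_c) = −43(ω_r−ω_c),  ω_r=0, ω_s=1
Stage 2: 15(1−ω_c) = −43(0−ω_c)  ⇒  58ω_c = 15  ⇒  ω_c = 15/58
  ⇒ ω_c²/ω_s² = 15/58
Coupling ω_s² = ω_s¹ ⇒ overall = 29/8 × 15/58 = 15/16

15/16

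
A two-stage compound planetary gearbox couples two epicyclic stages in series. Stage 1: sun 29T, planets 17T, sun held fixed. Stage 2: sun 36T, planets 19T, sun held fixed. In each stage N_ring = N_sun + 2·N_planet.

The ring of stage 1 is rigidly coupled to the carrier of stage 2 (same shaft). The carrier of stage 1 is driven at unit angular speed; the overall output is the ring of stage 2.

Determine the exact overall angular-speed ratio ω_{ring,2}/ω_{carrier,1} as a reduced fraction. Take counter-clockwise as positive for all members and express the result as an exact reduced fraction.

5060/2331

Stage 1: N_ring = 29 + 2·17 = 63
Stage 1: 29(ω_s−ω_c) = −63(ω_r−ω_c),  ω_s=0, ω_c=1
Stage 1: ω_r = 1 − (29/63)(0−1) = 92/63
  ⇒ ω_r¹/ω_c¹ = 92/63
Stage 2: N_ring = 36 + 2·19 = 74
Stage 2: 36(ω_s−ω_c) = −74(ω_r−ω_c),  ω_s=0, ω_c=1
Stage 2: ω_r = 1 − (36/74)(0−1) = 55/37
  ⇒ ω_r²/ω_c² = 55/37
Coupling ω_c² = ω_r¹ ⇒ overall = 92/63 × 55/37 = 5060/2331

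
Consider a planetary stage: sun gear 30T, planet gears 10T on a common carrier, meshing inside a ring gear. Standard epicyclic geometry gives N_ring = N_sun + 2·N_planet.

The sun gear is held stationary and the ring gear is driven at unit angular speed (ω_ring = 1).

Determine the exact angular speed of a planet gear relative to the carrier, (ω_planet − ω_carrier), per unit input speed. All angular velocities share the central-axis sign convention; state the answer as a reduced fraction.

15/8

N_ring = 30 + 2·10 = 50
30(ω_s−ω_c) = −50(ω_r−ω_c),  ω_s=0, ω_r=1
30(0−ω_c) = −50(1−ω_c)  ⇒  80ω_c = 50  ⇒  ω_c = 5/8
sun–planet: 30·(0−5/8) = −10·(ω_p−ω_c)  ⇒  ω_p−ω_c = −(30/10)·(-5/8) = 15/8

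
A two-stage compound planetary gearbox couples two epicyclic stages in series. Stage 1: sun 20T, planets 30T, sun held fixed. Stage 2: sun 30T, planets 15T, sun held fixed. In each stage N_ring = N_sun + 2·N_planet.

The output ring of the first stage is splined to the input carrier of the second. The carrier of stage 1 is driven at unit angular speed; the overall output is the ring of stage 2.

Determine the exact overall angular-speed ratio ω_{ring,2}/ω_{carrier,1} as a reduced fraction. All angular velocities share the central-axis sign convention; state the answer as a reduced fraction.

Stage 1: N_ring = 20 + 2·30 = 80
Stage 1: 20(ω_s−ω_c) = −80(ω_r−ω_c),  ω_s=0, ω_c=1
Stage 1: ω_r = 1 − (20/80)(0−1) = 5/4
  ⇒ ω_r¹/ω_c¹ = 5/4
Stage 2: N_ring = 30 + 2·15 = 60
Stage 2: 30(ω_s−ω_c) = −60(ω_r−ω_c),  ω_s=0, ω_c=1
Stage 2: ω_r = 1 − (30/60)(0−1) = 3/2
  ⇒ ω_r²/ω_c² = 3/2
Coupling ω_c² = ω_r¹ ⇒ overall = 5/4 × 3/2 = 15/8

15/8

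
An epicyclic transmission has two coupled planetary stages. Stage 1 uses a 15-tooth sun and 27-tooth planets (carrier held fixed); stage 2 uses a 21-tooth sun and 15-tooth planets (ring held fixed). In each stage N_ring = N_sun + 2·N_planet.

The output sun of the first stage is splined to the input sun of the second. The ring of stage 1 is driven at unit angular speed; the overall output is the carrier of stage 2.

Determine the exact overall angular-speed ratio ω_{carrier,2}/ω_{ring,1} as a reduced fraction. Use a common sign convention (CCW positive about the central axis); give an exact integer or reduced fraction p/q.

Stage 1: N_ring = 15 + 2·27 = 69
Stage 1: 15(ω_s−ω_c) = −69(ω_r−ω_c),  ω_c=0, ω_r=1
Stage 1: ω_s = 0 − (69/15)(1−0) = -23/5
  ⇒ ω_s¹/ω_r¹ = -23/5
Stage 2: N_ring = 21 + 2·15 = 51
Stage 2: 21(ω_s−ω_c) = −51(ω_r−ω_c),  ω_r=0, ω_s=1
Stage 2: 21(1−ω_c) = −51(0−ω_c)  ⇒  72ω_c = 21  ⇒  ω_c = 7/24
  ⇒ ω_c²/ω_s² = 7/24
Coupling ω_s² = ω_s¹ ⇒ overall = -23/5 × 7/24 = -161/120

-161/120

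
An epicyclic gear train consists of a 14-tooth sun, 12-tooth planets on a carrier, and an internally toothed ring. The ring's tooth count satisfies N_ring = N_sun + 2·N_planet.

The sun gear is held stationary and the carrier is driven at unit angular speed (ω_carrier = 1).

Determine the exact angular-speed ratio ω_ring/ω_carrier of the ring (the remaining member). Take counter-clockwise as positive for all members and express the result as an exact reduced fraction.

N_ring = 14 + 2·12 = 38
14(ω_s−ω_c) = −38(ω_r−ω_c),  ω_s=0, ω_c=1
ω_r = 1 − (14/38)(0−1) = 26/19
ω_r/ω_c = 26/19

26/19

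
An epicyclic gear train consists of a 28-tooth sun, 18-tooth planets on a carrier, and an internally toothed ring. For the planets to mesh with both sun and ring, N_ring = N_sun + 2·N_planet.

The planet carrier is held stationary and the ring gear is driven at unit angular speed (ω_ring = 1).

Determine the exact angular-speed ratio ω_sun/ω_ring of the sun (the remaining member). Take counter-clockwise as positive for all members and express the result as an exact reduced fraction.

N_ring = 28 + 2·18 = 64
28(ω_s−ω_c) = −64(ω_r−ω_c),  ω_c=0, ω_r=1
ω_s = 0 − (64/28)(1−0) = -16/7
ω_s/ω_r = -16/7

-16/7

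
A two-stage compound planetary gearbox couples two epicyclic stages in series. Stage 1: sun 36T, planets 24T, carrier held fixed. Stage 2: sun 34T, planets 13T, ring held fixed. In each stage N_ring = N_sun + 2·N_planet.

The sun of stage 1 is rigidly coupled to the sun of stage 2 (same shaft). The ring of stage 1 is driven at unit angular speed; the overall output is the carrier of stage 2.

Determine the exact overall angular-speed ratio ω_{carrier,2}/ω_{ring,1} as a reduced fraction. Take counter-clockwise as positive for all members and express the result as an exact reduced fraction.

Stage 1: N_ring = 36 + 2·24 = 84
Stage 1: 36(ω_s−ω_c) = −84(ω_r−ω_c),  ω_c=0, ω_r=1
Stage 1: ω_s = 0 − (84/36)(1−0) = -7/3
  ⇒ ω_s¹/ω_r¹ = -7/3
Stage 2: N_ring = 34 + 2·13 = 60
Stage 2: 34(ω_s−ω_c) = −60(ω_r−ω_c),  ω_r=0, ω_s=1
Stage 2: 34(1−ω_c) = −60(0−ω_c)  ⇒  94ω_c = 34  ⇒  ω_c = 17/47
  ⇒ ω_c²/ω_s² = 17/47
Coupling ω_s² = ω_s¹ ⇒ overall = -7/3 × 17/47 = -119/141

-119/141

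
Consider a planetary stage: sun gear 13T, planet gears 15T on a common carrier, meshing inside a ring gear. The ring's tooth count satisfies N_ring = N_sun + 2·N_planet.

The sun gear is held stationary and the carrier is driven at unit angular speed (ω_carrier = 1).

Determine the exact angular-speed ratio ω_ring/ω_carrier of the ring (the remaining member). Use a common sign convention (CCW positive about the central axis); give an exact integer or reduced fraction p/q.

56/43

N_ring = 13 + 2·15 = 43
13(ω_s−ω_c) = −43(ω_r−ω_c),  ω_s=0, ω_c=1
ω_r = 1 − (13/43)(0−1) = 56/43
ω_r/ω_c = 56/43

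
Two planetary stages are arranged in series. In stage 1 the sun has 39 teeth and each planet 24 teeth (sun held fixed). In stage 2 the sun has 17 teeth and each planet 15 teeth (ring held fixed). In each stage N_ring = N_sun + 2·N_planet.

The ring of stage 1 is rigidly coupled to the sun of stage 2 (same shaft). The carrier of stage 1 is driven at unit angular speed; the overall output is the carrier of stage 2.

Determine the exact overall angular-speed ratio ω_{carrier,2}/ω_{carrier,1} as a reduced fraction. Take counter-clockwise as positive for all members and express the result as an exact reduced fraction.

Stage 1: N_ring = 39 + 2·24 = 87
Stage 1: 39(ω_s−ω_c) = −87(ω_r−ω_c),  ω_s=0, ω_c=1
Stage 1: ω_r = 1 − (39/87)(0−1) = 42/29
  ⇒ ω_r¹/ω_c¹ = 42/29
Stage 2: N_ring = 17 + 2·15 = 47
Stage 2: 17(ω_s−ω_c) = −47(ω_r−ω_c),  ω_r=0, ω_s=1
Stage 2: 17(1−ω_c) = −47(0−ω_c)  ⇒  64ω_c = 17  ⇒  ω_c = 17/64
  ⇒ ω_c²/ω_s² = 17/64
Coupling ω_s² = ω_r¹ ⇒ overall = 42/29 × 17/64 = 357/928

357/928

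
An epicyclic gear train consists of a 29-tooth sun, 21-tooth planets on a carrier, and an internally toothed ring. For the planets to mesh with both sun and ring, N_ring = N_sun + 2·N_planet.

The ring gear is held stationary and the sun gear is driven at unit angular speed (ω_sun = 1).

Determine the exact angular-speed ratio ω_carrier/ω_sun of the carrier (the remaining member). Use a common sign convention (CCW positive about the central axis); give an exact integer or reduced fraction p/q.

29/100

N_ring = 29 + 2·21 = 71
29(ω_s−ω_c) = −71(ω_r−ω_c),  ω_r=0, ω_s=1
29(1−ω_c) = −71(0−ω_c)  ⇒  100ω_c = 29  ⇒  ω_c = 29/100
ω_c/ω_s = 29/100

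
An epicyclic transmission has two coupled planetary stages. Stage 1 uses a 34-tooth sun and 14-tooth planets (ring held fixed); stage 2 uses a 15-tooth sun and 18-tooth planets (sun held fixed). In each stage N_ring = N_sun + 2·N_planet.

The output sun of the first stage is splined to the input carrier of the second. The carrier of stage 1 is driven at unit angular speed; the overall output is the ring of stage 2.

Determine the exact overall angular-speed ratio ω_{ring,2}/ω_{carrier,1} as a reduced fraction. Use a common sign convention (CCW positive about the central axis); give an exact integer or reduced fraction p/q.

1056/289

Stage 1: N_ring = 34 + 2·14 = 62
Stage 1: 34(ω_s−ω_c) = −62(ω_r−ω_c),  ω_r=0, ω_c=1
Stage 1: ω_s = 1 − (62/34)(0−1) = 48/17
  ⇒ ω_s¹/ω_c¹ = 48/17
Stage 2: N_ring = 15 + 2·18 = 51
Stage 2: 15(ω_s−ω_c) = −51(ω_r−ω_c),  ω_s=0, ω_c=1
Stage 2: ω_r = 1 − (15/51)(0−1) = 22/17
  ⇒ ω_r²/ω_c² = 22/17
Coupling ω_c² = ω_s¹ ⇒ overall = 48/17 × 22/17 = 1056/289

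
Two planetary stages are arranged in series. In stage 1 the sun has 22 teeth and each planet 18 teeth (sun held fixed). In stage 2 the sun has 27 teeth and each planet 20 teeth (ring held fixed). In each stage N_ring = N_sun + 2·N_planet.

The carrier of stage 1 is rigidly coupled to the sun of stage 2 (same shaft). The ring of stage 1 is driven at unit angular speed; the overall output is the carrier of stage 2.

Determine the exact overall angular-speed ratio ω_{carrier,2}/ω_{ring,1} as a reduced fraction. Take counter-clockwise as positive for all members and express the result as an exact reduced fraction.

Stage 1: N_ring = 22 + 2·18 = 58
Stage 1: 22(ω_s−ω_c) = −58(ω_r−ω_c),  ω_s=0, ω_r=1
Stage 1: 22(0−ω_c) = −58(1−ω_c)  ⇒  80ω_c = 58  ⇒  ω_c = 29/40
  ⇒ ω_c¹/ω_r¹ = 29/40
Stage 2: N_ring = 27 + 2·20 = 67
Stage 2: 27(ω_s−ω_c) = −67(ω_r−ω_c),  ω_r=0, ω_s=1
Stage 2: 27(1−ω_c) = −67(0−ω_c)  ⇒  94ω_c = 27  ⇒  ω_c = 27/94
  ⇒ ω_c²/ω_s² = 27/94
Coupling ω_s² = ω_c¹ ⇒ overall = 29/40 × 27/94 = 783/3760

783/3760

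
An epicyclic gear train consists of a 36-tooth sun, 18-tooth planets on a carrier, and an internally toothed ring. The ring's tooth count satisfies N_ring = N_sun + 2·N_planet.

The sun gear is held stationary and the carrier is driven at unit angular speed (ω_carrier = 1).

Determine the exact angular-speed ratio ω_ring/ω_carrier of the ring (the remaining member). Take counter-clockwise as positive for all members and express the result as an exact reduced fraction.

N_ring = 36 + 2·18 = 72
36(ω_s−ω_c) = −72(ω_r−ω_c),  ω_s=0, ω_c=1
ω_r = 1 − (36/72)(0−1) = 3/2
ω_r/ω_c = 3/2

3/2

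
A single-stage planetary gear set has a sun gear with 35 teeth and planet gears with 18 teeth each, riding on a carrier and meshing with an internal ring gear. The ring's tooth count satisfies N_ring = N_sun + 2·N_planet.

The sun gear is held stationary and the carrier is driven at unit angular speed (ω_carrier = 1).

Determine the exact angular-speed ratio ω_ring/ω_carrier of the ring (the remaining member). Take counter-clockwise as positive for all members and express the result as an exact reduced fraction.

106/71

N_ring = 35 + 2·18 = 71
35(ω_s−ω_c) = −71(ω_r−ω_c),  ω_s=0, ω_c=1
ω_r = 1 − (35/71)(0−1) = 106/71
ω_r/ω_c = 106/71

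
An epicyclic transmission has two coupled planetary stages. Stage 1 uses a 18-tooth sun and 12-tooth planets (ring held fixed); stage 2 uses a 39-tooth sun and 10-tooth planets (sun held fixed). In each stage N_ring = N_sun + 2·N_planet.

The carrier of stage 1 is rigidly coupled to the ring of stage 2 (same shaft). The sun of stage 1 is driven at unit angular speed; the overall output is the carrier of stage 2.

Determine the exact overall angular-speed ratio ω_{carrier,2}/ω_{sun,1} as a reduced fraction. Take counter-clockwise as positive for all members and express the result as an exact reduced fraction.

177/980

Stage 1: N_ring = 18 + 2·12 = 42
Stage 1: 18(ω_s−ω_c) = −42(ω_r−ω_c),  ω_r=0, ω_s=1
Stage 1: 18(1−ω_c) = −42(0−ω_c)  ⇒  60ω_c = 18  ⇒  ω_c = 3/10
  ⇒ ω_c¹/ω_s¹ = 3/10
Stage 2: N_ring = 39 + 2·10 = 59
Stage 2: 39(ω_s−ω_c) = −59(ω_r−ω_c),  ω_s=0, ω_r=1
Stage 2: 39(0−ω_c) = −59(1−ω_c)  ⇒  98ω_c = 59  ⇒  ω_c = 59/98
  ⇒ ω_c²/ω_r² = 59/98
Coupling ω_r² = ω_c¹ ⇒ overall = 3/10 × 59/98 = 177/980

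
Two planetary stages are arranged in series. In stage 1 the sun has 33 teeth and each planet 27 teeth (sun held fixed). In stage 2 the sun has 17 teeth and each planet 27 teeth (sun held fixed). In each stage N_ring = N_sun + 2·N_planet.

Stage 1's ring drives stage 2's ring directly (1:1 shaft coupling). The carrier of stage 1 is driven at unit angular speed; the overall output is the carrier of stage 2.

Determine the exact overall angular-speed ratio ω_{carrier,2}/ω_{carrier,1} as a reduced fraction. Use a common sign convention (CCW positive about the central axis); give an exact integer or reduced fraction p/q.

355/319

Stage 1: N_ring = 33 + 2·27 = 87
Stage 1: 33(ω_s−ω_c) = −87(ω_r−ω_c),  ω_s=0, ω_c=1
Stage 1: ω_r = 1 − (33/87)(0−1) = 40/29
  ⇒ ω_r¹/ω_c¹ = 40/29
Stage 2: N_ring = 17 + 2·27 = 71
Stage 2: 17(ω_s−ω_c) = −71(ω_r−ω_c),  ω_s=0, ω_r=1
Stage 2: 17(0−ω_c) = −71(1−ω_c)  ⇒  88ω_c = 71  ⇒  ω_c = 71/88
  ⇒ ω_c²/ω_r² = 71/88
Coupling ω_r² = ω_r¹ ⇒ overall = 40/29 × 71/88 = 355/319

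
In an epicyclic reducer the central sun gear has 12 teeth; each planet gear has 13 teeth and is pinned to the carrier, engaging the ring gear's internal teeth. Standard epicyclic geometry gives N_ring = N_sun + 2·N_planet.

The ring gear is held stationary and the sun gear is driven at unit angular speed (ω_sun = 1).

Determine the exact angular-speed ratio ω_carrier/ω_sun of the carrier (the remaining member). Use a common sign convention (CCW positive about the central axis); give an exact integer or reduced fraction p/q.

N_ring = 12 + 2·13 = 38
12(ω_s−ω_c) = −38(ω_r−ω_c),  ω_r=0, ω_s=1
12(1−ω_c) = −38(0−ω_c)  ⇒  50ω_c = 12  ⇒  ω_c = 6/25
ω_c/ω_s = 6/25

6/25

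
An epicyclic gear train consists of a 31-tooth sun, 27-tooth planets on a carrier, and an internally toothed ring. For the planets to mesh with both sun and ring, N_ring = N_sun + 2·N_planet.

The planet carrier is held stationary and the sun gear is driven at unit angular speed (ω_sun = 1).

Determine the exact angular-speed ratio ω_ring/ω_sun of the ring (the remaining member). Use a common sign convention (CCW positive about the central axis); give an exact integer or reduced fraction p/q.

N_ring = 31 + 2·27 = 85
31(ω_s−ω_c) = −85(ω_r−ω_c),  ω_c=0, ω_s=1
ω_r = 0 − (31/85)(1−0) = -31/85
ω_r/ω_s = -31/85

-31/85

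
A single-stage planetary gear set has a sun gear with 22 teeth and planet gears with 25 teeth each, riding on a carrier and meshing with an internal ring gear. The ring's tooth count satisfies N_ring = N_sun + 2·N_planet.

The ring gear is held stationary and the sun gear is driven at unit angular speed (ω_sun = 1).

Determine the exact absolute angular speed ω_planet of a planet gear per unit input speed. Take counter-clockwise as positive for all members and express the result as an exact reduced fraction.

N_ring = 22 + 2·25 = 72
22(ω_s−ω_c) = −72(ω_r−ω_c),  ω_r=0, ω_s=1
22(1−ω_c) = −72(0−ω_c)  ⇒  94ω_c = 22  ⇒  ω_c = 11/47
sun–planet: 22·(1−11/47) = −25·(ω_p−ω_c)  ⇒  ω_p−ω_c = −(22/25)·(36/47) = -792/1175
ω_p = 11/47 − 792/1175 = -11/25

-11/25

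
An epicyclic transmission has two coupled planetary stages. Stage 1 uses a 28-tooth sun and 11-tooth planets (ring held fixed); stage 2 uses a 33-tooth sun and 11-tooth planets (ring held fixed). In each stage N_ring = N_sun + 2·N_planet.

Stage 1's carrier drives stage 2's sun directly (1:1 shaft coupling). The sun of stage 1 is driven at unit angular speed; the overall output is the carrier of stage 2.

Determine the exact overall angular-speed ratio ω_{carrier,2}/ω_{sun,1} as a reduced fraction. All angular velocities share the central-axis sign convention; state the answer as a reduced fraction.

Stage 1: N_ring = 28 + 2·11 = 50
Stage 1: 28(ω_s−ω_c) = −50(ω_r−ω_c),  ω_r=0, ω_s=1
Stage 1: 28(1−ω_c) = −50(0−ω_c)  ⇒  78ω_c = 28  ⇒  ω_c = 14/39
  ⇒ ω_c¹/ω_s¹ = 14/39
Stage 2: N_ring = 33 + 2·11 = 55
Stage 2: 33(ω_s−ω_c) = −55(ω_r−ω_c),  ω_r=0, ω_s=1
Stage 2: 33(1−ω_c) = −55(0−ω_c)  ⇒  88ω_c = 33  ⇒  ω_c = 3/8
  ⇒ ω_c²/ω_s² = 3/8
Coupling ω_s² = ω_c¹ ⇒ overall = 14/39 × 3/8 = 7/52

7/52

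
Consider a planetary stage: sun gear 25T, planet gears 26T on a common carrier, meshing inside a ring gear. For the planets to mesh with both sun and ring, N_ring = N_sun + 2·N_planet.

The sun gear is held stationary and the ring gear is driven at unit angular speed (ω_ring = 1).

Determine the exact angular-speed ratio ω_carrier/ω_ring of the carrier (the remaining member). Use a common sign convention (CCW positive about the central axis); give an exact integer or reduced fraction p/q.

77/102

N_ring = 25 + 2·26 = 77
25(ω_s−ω_c) = −77(ω_r−ω_c),  ω_s=0, ω_r=1
25(0−ω_c) = −77(1−ω_c)  ⇒  102ω_c = 77  ⇒  ω_c = 77/102
ω_c/ω_r = 77/102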